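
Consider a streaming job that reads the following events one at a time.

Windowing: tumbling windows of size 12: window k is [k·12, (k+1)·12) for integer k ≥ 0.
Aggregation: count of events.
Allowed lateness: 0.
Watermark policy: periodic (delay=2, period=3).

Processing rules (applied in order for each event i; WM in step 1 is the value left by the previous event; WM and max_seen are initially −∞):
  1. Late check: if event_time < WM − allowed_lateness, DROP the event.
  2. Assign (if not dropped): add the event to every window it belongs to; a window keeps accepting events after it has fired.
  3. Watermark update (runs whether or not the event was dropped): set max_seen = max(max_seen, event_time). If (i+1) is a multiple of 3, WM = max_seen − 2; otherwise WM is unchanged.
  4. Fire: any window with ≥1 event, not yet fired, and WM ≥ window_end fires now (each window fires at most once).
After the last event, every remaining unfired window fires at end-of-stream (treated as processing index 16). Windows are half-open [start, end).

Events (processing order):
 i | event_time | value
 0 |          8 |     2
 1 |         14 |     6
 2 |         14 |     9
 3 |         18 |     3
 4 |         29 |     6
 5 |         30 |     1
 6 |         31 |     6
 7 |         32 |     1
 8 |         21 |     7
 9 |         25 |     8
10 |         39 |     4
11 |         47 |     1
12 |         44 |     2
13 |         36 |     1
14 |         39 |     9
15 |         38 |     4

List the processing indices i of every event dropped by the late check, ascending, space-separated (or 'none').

8 9 12 13 14 15

i=0 t=8 v=2: → [0,12); WM=−∞
i=1 t=14 v=6: → [12,24); WM=−∞
i=2 t=14 v=9: → [12,24); WM=12; [0,12) fires=1
i=3 t=18 v=3: → [12,24); WM=12
i=4 t=29 v=6: → [24,36); WM=12
i=5 t=30 v=1: → [24,36); WM=28; [12,24) fires=3
i=6 t=31 v=6: → [24,36); WM=28
i=7 t=32 v=1: → [24,36); WM=28
i=8 t=21 v=7: DROP (t<28-0); WM=30
i=9 t=25 v=8: DROP (t<30-0); WM=30
i=10 t=39 v=4: → [36,48); WM=30
i=11 t=47 v=1: → [36,48); WM=45; [24,36) fires=4
i=12 t=44 v=2: DROP (t<45-0); WM=45
i=13 t=36 v=1: DROP (t<45-0); WM=45
i=14 t=39 v=9: DROP (t<45-0); WM=45
i=15 t=38 v=4: DROP (t<45-0); WM=45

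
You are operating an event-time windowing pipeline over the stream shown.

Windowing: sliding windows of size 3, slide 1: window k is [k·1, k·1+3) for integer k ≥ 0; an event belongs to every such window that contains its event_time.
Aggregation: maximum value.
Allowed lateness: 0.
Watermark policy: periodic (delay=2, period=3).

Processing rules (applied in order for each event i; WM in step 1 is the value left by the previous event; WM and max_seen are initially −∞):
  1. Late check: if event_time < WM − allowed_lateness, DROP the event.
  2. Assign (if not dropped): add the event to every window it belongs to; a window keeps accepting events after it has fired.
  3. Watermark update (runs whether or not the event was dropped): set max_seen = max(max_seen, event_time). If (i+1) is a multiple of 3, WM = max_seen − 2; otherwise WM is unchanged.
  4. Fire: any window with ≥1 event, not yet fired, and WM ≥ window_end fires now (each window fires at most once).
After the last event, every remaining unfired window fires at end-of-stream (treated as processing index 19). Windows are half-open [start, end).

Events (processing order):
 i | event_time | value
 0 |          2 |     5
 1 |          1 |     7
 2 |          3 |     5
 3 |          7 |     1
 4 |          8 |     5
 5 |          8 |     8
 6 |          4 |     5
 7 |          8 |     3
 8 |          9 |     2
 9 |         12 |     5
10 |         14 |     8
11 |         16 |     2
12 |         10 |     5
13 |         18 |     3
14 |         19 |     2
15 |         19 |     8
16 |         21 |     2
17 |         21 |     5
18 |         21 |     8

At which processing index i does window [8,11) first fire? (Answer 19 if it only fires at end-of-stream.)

i=0 t=2 v=5: → [2,5),[1,4),[0,3); WM=−∞
i=1 t=1 v=7: → [1,4),[0,3); WM=−∞
i=2 t=3 v=5: → [3,6),[2,5),[1,4); WM=1
i=3 t=7 v=1: → [7,10),[6,9),[5,8); WM=1
i=4 t=8 v=5: → [8,11),[7,10),[6,9); WM=1
i=5 t=8 v=8: → [8,11),[7,10),[6,9); WM=6; [0,3) fires=7 [1,4) fires=7 [2,5) fires=5 [3,6) fires=5
i=6 t=4 v=5: DROP (t<6-0); WM=6
i=7 t=8 v=3: → [8,11),[7,10),[6,9); WM=6
i=8 t=9 v=2: → [9,12),[8,11),[7,10); WM=7
i=9 t=12 v=5: → [12,15),[11,14),[10,13); WM=7
i=10 t=14 v=8: → [14,17),[13,16),[12,15); WM=7
i=11 t=16 v=2: → [16,19),[15,18),[14,17); WM=14; [5,8) fires=1 [6,9) fires=8 [7,10) fires=8 [8,11) fires=8 [9,12) fires=2 [10,13) fires=5 [11,14) fires=5
i=12 t=10 v=5: DROP (t<14-0); WM=14
i=13 t=18 v=3: → [18,21),[17,20),[16,19); WM=14
i=14 t=19 v=2: → [19,22),[18,21),[17,20); WM=17; [12,15) fires=8 [13,16) fires=8 [14,17) fires=8
i=15 t=19 v=8: → [19,22),[18,21),[17,20); WM=17
i=16 t=21 v=2: → [21,24),[20,23),[19,22); WM=17
i=17 t=21 v=5: → [21,24),[20,23),[19,22); WM=19; [15,18) fires=2 [16,19) fires=3
i=18 t=21 v=8: → [21,24),[20,23),[19,22); WM=19

11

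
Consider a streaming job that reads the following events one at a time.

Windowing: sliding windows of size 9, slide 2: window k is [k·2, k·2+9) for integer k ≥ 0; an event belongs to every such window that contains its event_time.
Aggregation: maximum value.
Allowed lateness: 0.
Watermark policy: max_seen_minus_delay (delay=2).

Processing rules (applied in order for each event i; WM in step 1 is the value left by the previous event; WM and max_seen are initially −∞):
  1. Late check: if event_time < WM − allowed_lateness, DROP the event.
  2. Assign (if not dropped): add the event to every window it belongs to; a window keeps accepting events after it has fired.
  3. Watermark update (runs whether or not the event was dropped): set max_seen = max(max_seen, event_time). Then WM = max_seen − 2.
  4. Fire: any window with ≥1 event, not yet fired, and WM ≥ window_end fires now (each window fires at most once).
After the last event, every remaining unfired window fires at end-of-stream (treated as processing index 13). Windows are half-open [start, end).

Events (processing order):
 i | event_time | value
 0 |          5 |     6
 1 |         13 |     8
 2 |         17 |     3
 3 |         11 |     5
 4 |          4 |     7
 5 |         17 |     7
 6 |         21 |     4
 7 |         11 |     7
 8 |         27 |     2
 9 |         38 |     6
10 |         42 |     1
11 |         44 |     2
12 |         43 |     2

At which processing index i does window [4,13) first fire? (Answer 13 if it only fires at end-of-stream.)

i=0 t=5 v=6: → [4,13),[2,11),[0,9); WM=3
i=1 t=13 v=8: → [12,21),[10,19),[8,17),[6,15); WM=11; [0,9) fires=6 [2,11) fires=6
i=2 t=17 v=3: → [16,25),[14,23),[12,21),[10,19); WM=15; [4,13) fires=6 [6,15) fires=8
i=3 t=11 v=5: DROP (t<15-0); WM=15
i=4 t=4 v=7: DROP (t<15-0); WM=15
i=5 t=17 v=7: → [16,25),[14,23),[12,21),[10,19); WM=15
i=6 t=21 v=4: → [20,29),[18,27),[16,25),[14,23); WM=19; [8,17) fires=8 [10,19) fires=8
i=7 t=11 v=7: DROP (t<19-0); WM=19
i=8 t=27 v=2: → [26,35),[24,33),[22,31),[20,29); WM=25; [12,21) fires=8 [14,23) fires=7 [16,25) fires=7
i=9 t=38 v=6: → [38,47),[36,45),[34,43),[32,41),[30,39); WM=36; [18,27) fires=4 [20,29) fires=4 [22,31) fires=2 [24,33) fires=2 [26,35) fires=2
i=10 t=42 v=1: → [42,51),[40,49),[38,47),[36,45),[34,43); WM=40; [30,39) fires=6
i=11 t=44 v=2: → [44,53),[42,51),[40,49),[38,47),[36,45); WM=42; [32,41) fires=6
i=12 t=43 v=2: → [42,51),[40,49),[38,47),[36,45); WM=42

2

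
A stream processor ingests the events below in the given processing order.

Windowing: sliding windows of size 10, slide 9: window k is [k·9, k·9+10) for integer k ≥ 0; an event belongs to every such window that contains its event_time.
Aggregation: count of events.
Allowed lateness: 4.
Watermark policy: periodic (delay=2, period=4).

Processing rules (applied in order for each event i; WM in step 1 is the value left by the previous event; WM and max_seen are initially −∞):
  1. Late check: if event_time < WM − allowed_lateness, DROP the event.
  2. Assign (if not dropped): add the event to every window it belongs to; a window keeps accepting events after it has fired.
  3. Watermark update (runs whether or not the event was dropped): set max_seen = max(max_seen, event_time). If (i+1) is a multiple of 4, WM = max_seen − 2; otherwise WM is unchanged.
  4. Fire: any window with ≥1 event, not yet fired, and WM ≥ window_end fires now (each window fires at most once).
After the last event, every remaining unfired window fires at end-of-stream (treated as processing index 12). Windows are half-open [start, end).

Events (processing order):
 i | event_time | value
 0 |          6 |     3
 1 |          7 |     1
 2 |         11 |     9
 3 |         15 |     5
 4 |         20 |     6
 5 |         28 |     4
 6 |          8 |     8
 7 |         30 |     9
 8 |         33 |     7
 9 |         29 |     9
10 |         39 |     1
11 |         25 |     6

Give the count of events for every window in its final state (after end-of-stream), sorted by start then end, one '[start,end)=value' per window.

i=0 t=6 v=3: → [0,10); WM=−∞
i=1 t=7 v=1: → [0,10); WM=−∞
i=2 t=11 v=9: → [9,19); WM=−∞
i=3 t=15 v=5: → [9,19); WM=13; [0,10) fires=2
i=4 t=20 v=6: → [18,28); WM=13
i=5 t=28 v=4: → [27,37); WM=13
i=6 t=8 v=8: DROP (t<13-4); WM=13
i=7 t=30 v=9: → [27,37); WM=28; [9,19) fires=2 [18,28) fires=1
i=8 t=33 v=7: → [27,37); WM=28
i=9 t=29 v=9: → [27,37); WM=28
i=10 t=39 v=1: → [36,46); WM=28
i=11 t=25 v=6: → [18,28); WM=37; [27,37) fires=4

[0,10)=2 [9,19)=2 [18,28)=2 [27,37)=4 [36,46)=1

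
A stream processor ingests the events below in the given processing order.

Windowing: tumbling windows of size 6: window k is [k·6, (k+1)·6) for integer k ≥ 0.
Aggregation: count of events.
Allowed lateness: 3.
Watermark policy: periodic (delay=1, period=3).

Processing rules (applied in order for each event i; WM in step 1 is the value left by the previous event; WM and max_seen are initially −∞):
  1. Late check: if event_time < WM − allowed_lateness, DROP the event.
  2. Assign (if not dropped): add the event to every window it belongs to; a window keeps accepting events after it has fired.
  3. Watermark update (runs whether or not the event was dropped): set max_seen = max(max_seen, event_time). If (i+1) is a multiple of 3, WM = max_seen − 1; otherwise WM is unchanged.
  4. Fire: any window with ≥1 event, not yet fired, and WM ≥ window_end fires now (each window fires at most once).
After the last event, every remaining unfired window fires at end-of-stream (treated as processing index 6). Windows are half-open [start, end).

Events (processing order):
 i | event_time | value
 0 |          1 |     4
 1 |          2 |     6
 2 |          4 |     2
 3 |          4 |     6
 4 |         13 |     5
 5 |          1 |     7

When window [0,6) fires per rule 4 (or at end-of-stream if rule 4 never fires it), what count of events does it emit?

5

i=0 t=1 v=4: → [0,6); WM=−∞
i=1 t=2 v=6: → [0,6); WM=−∞
i=2 t=4 v=2: → [0,6); WM=3
i=3 t=4 v=6: → [0,6); WM=3
i=4 t=13 v=5: → [12,18); WM=3
i=5 t=1 v=7: → [0,6); WM=12; [0,6) fires=5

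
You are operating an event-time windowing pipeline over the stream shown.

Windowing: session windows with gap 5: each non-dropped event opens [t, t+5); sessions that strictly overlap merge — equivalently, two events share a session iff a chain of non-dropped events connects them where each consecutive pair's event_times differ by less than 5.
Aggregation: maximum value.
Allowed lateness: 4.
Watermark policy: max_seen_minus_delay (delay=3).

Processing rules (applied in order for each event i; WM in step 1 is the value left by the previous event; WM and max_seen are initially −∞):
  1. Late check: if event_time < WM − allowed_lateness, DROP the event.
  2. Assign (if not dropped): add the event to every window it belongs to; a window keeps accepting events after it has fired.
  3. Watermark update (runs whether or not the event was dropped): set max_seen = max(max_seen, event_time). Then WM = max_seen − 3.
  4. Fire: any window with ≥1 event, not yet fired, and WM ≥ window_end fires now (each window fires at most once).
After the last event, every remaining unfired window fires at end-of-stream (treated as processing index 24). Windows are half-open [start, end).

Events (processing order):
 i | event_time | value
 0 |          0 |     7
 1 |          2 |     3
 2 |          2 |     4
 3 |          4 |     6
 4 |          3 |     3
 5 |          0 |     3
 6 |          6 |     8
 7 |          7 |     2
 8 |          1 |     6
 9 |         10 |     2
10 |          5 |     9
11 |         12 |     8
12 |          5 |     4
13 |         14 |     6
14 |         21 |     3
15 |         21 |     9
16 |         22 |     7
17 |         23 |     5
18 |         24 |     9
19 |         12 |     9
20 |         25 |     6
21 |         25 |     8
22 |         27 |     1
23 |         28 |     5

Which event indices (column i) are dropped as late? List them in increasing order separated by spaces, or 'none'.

i=0 t=0 v=7: → [0,5); WM=-3
i=1 t=2 v=3: → [0,7); WM=-1
i=2 t=2 v=4: → [0,7); WM=-1
i=3 t=4 v=6: → [0,9); WM=1
i=4 t=3 v=3: → [0,9); WM=1
i=5 t=0 v=3: → [0,9); WM=1
i=6 t=6 v=8: → [0,11); WM=3
i=7 t=7 v=2: → [0,12); WM=4
i=8 t=1 v=6: → [0,12); WM=4
i=9 t=10 v=2: → [0,15); WM=7
i=10 t=5 v=9: → [0,15); WM=7
i=11 t=12 v=8: → [0,17); WM=9
i=12 t=5 v=4: → [0,17); WM=9
i=13 t=14 v=6: → [0,19); WM=11
i=14 t=21 v=3: → [21,26); WM=18
i=15 t=21 v=9: → [21,26); WM=18
i=16 t=22 v=7: → [21,27); WM=19
i=17 t=23 v=5: → [21,28); WM=20
i=18 t=24 v=9: → [21,29); WM=21
i=19 t=12 v=9: DROP (t<21-4); WM=21
i=20 t=25 v=6: → [21,30); WM=22
i=21 t=25 v=8: → [21,30); WM=22
i=22 t=27 v=1: → [21,32); WM=24
i=23 t=28 v=5: → [21,33); WM=25

19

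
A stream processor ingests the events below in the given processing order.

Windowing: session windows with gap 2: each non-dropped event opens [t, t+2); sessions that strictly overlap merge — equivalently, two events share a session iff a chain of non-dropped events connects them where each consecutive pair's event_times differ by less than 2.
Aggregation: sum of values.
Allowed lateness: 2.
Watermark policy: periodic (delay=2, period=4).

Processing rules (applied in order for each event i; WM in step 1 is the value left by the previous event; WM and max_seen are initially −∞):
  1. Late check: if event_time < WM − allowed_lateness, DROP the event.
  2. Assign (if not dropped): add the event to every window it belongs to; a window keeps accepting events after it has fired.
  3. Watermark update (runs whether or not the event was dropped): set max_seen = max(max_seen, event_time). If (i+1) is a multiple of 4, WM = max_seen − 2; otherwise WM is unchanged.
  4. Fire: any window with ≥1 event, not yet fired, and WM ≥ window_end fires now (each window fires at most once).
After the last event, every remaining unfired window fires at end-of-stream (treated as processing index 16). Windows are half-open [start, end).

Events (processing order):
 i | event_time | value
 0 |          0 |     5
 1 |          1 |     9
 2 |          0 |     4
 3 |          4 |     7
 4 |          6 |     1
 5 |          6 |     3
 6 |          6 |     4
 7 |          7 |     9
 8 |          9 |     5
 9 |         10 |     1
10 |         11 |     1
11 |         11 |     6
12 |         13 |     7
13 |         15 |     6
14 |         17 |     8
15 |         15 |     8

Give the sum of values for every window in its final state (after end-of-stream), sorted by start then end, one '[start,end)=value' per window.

i=0 t=0 v=5: → [0,2); WM=−∞
i=1 t=1 v=9: → [0,3); WM=−∞
i=2 t=0 v=4: → [0,3); WM=−∞
i=3 t=4 v=7: → [4,6); WM=2
i=4 t=6 v=1: → [6,8); WM=2
i=5 t=6 v=3: → [6,8); WM=2
i=6 t=6 v=4: → [6,8); WM=2
i=7 t=7 v=9: → [6,9); WM=5
i=8 t=9 v=5: → [9,11); WM=5
i=9 t=10 v=1: → [9,12); WM=5
i=10 t=11 v=1: → [9,13); WM=5
i=11 t=11 v=6: → [9,13); WM=9
i=12 t=13 v=7: → [13,15); WM=9
i=13 t=15 v=6: → [15,17); WM=9
i=14 t=17 v=8: → [17,19); WM=9
i=15 t=15 v=8: → [15,17); WM=15

[0,3)=18 [4,6)=7 [6,9)=17 [9,13)=13 [13,15)=7 [15,17)=14 [17,19)=8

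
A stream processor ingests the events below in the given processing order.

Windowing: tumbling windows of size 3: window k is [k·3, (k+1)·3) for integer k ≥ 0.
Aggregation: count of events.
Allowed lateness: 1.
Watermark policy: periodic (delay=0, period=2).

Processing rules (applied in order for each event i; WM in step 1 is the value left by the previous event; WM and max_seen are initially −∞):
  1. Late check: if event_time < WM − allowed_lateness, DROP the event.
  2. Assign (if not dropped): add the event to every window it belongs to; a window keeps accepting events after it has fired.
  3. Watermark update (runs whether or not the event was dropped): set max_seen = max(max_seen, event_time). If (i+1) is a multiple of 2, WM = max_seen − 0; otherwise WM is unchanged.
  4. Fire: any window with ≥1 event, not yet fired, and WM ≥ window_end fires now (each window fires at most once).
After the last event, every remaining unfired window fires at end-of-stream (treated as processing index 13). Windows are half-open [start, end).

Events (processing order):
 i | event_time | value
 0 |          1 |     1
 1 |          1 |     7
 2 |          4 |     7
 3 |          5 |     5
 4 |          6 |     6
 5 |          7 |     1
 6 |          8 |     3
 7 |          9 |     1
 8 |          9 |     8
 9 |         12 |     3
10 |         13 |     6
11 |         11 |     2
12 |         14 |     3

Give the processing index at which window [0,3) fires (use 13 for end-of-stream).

i=0 t=1 v=1: → [0,3); WM=−∞
i=1 t=1 v=7: → [0,3); WM=1
i=2 t=4 v=7: → [3,6); WM=1
i=3 t=5 v=5: → [3,6); WM=5; [0,3) fires=2
i=4 t=6 v=6: → [6,9); WM=5
i=5 t=7 v=1: → [6,9); WM=7; [3,6) fires=2
i=6 t=8 v=3: → [6,9); WM=7
i=7 t=9 v=1: → [9,12); WM=9; [6,9) fires=3
i=8 t=9 v=8: → [9,12); WM=9
i=9 t=12 v=3: → [12,15); WM=12; [9,12) fires=2
i=10 t=13 v=6: → [12,15); WM=12
i=11 t=11 v=2: → [9,12); WM=13
i=12 t=14 v=3: → [12,15); WM=13

3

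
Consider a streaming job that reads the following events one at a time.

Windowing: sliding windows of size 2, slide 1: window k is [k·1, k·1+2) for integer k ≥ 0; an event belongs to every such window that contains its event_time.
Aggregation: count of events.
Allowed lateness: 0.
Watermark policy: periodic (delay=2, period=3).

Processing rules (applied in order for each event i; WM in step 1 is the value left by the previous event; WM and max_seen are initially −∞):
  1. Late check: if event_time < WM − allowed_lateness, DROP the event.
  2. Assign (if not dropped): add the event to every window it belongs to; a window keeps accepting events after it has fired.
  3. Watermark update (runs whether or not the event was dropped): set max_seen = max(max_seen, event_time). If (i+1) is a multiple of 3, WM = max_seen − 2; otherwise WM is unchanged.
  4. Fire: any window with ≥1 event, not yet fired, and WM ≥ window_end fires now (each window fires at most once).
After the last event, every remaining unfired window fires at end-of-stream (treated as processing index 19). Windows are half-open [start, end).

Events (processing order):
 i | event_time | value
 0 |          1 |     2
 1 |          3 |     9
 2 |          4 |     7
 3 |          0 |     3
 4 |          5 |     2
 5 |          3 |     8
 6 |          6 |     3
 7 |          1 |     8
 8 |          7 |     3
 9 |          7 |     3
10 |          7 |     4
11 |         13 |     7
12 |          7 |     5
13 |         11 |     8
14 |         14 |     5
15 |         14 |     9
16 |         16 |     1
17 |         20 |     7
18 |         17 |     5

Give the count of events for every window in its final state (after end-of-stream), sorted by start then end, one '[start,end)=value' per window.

[0,2)=1 [1,3)=1 [2,4)=2 [3,5)=3 [4,6)=2 [5,7)=2 [6,8)=4 [7,9)=3 [10,12)=1 [11,13)=1 [12,14)=1 [13,15)=3 [14,16)=2 [15,17)=1 [16,18)=1 [19,21)=1 [20,22)=1

i=0 t=1 v=2: → [1,3),[0,2); WM=−∞
i=1 t=3 v=9: → [3,5),[2,4); WM=−∞
i=2 t=4 v=7: → [4,6),[3,5); WM=2; [0,2) fires=1
i=3 t=0 v=3: DROP (t<2-0); WM=2
i=4 t=5 v=2: → [5,7),[4,6); WM=2
i=5 t=3 v=8: → [3,5),[2,4); WM=3; [1,3) fires=1
i=6 t=6 v=3: → [6,8),[5,7); WM=3
i=7 t=1 v=8: DROP (t<3-0); WM=3
i=8 t=7 v=3: → [7,9),[6,8); WM=5; [2,4) fires=2 [3,5) fires=3
i=9 t=7 v=3: → [7,9),[6,8); WM=5
i=10 t=7 v=4: → [7,9),[6,8); WM=5
i=11 t=13 v=7: → [13,15),[12,14); WM=11; [4,6) fires=2 [5,7) fires=2 [6,8) fires=4 [7,9) fires=3
i=12 t=7 v=5: DROP (t<11-0); WM=11
i=13 t=11 v=8: → [11,13),[10,12); WM=11
i=14 t=14 v=5: → [14,16),[13,15); WM=12; [10,12) fires=1
i=15 t=14 v=9: → [14,16),[13,15); WM=12
i=16 t=16 v=1: → [16,18),[15,17); WM=12
i=17 t=20 v=7: → [20,22),[19,21); WM=18; [11,13) fires=1 [12,14) fires=1 [13,15) fires=3 [14,16) fires=2 [15,17) fires=1 [16,18) fires=1
i=18 t=17 v=5: DROP (t<18-0); WM=18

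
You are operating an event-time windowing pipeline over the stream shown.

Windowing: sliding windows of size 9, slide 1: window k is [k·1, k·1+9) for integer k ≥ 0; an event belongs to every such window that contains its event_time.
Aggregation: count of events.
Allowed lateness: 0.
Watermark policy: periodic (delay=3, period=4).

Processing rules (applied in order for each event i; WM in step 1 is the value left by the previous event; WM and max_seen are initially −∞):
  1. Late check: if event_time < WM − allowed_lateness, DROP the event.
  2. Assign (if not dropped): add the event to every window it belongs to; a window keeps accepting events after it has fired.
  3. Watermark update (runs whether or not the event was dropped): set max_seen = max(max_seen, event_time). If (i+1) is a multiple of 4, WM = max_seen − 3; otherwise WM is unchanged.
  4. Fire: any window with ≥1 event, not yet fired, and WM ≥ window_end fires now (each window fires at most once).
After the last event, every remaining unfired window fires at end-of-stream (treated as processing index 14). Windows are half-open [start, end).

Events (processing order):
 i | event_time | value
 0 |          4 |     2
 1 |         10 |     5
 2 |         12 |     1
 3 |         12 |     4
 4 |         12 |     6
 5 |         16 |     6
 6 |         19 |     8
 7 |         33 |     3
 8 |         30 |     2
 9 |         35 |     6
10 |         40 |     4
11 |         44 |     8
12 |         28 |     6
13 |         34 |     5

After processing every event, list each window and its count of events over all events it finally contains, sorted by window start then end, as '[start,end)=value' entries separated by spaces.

i=0 t=4 v=2: → [4,13),[3,12),[2,11),[1,10),[0,9); WM=−∞
i=1 t=10 v=5: → [10,19),[9,18),[8,17),[7,16),[6,15),[5,14),[4,13),[3,12),[2,11); WM=−∞
i=2 t=12 v=1: → [12,21),[11,20),[10,19),[9,18),[8,17),[7,16),[6,15),[5,14),[4,13); WM=−∞
i=3 t=12 v=4: → [12,21),[11,20),[10,19),[9,18),[8,17),[7,16),[6,15),[5,14),[4,13); WM=9; [0,9) fires=1
i=4 t=12 v=6: → [12,21),[11,20),[10,19),[9,18),[8,17),[7,16),[6,15),[5,14),[4,13); WM=9
i=5 t=16 v=6: → [16,25),[15,24),[14,23),[13,22),[12,21),[11,20),[10,19),[9,18),[8,17); WM=9
i=6 t=19 v=8: → [19,28),[18,27),[17,26),[16,25),[15,24),[14,23),[13,22),[12,21),[11,20); WM=9
i=7 t=33 v=3: → [33,42),[32,41),[31,40),[30,39),[29,38),[28,37),[27,36),[26,35),[25,34); WM=30; [1,10) fires=1 [2,11) fires=2 [3,12) fires=2 [4,13) fires=5 [5,14) fires=4 [6,15) fires=4 [7,16) fires=4 [8,17) fires=5 [9,18) fires=5 [10,19) fires=5 [11,20) fires=5 [12,21) fires=5 [13,22) fires=2 [14,23) fires=2 [15,24) fires=2 [16,25) fires=2 [17,26) fires=1 [18,27) fires=1 [19,28) fires=1
i=8 t=30 v=2: → [30,39),[29,38),[28,37),[27,36),[26,35),[25,34),[24,33),[23,32),[22,31); WM=30
i=9 t=35 v=6: → [35,44),[34,43),[33,42),[32,41),[31,40),[30,39),[29,38),[28,37),[27,36); WM=30
i=10 t=40 v=4: → [40,49),[39,48),[38,47),[37,46),[36,45),[35,44),[34,43),[33,42),[32,41); WM=30
i=11 t=44 v=8: → [44,53),[43,52),[42,51),[41,50),[40,49),[39,48),[38,47),[37,46),[36,45); WM=41; [22,31) fires=1 [23,32) fires=1 [24,33) fires=1 [25,34) fires=2 [26,35) fires=2 [27,36) fires=3 [28,37) fires=3 [29,38) fires=3 [30,39) fires=3 [31,40) fires=2 [32,41) fires=3
i=12 t=28 v=6: DROP (t<41-0); WM=41
i=13 t=34 v=5: DROP (t<41-0); WM=41

[0,9)=1 [1,10)=1 [2,11)=2 [3,12)=2 [4,13)=5 [5,14)=4 [6,15)=4 [7,16)=4 [8,17)=5 [9,18)=5 [10,19)=5 [11,20)=5 [12,21)=5 [13,22)=2 [14,23)=2 [15,24)=2 [16,25)=2 [17,26)=1 [18,27)=1 [19,28)=1 [22,31)=1 [23,32)=1 [24,33)=1 [25,34)=2 [26,35)=2 [27,36)=3 [28,37)=3 [29,38)=3 [30,39)=3 [31,40)=2 [32,41)=3 [33,42)=3 [34,43)=2 [35,44)=2 [36,45)=2 [37,46)=2 [38,47)=2 [39,48)=2 [40,49)=2 [41,50)=1 [42,51)=1 [43,52)=1 [44,53)=1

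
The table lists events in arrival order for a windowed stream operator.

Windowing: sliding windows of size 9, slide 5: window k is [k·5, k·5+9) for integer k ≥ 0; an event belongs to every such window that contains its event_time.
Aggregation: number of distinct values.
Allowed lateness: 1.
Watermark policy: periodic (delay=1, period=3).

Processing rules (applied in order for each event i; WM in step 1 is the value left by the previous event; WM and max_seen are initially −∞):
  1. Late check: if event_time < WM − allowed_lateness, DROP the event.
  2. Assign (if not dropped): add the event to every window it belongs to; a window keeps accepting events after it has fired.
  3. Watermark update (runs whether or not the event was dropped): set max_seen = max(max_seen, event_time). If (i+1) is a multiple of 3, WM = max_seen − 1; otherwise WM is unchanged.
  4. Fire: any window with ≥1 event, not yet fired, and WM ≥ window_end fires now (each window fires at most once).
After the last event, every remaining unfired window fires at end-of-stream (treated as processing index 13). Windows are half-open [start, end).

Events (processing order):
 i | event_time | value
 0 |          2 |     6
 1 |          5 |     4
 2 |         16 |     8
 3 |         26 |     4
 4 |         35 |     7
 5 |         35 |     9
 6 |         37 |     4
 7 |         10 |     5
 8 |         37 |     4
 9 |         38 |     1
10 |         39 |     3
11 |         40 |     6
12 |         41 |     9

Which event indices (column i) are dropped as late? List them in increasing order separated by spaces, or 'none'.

7

i=0 t=2 v=6: → [0,9); WM=−∞
i=1 t=5 v=4: → [5,14),[0,9); WM=−∞
i=2 t=16 v=8: → [15,24),[10,19); WM=15; [0,9) fires=2 [5,14) fires=1
i=3 t=26 v=4: → [25,34),[20,29); WM=15
i=4 t=35 v=7: → [35,44),[30,39); WM=15
i=5 t=35 v=9: → [35,44),[30,39); WM=34; [10,19) fires=1 [15,24) fires=1 [20,29) fires=1 [25,34) fires=1
i=6 t=37 v=4: → [35,44),[30,39); WM=34
i=7 t=10 v=5: DROP (t<34-1); WM=34
i=8 t=37 v=4: → [35,44),[30,39); WM=36
i=9 t=38 v=1: → [35,44),[30,39); WM=36
i=10 t=39 v=3: → [35,44); WM=36
i=11 t=40 v=6: → [40,49),[35,44); WM=39; [30,39) fires=4
i=12 t=41 v=9: → [40,49),[35,44); WM=39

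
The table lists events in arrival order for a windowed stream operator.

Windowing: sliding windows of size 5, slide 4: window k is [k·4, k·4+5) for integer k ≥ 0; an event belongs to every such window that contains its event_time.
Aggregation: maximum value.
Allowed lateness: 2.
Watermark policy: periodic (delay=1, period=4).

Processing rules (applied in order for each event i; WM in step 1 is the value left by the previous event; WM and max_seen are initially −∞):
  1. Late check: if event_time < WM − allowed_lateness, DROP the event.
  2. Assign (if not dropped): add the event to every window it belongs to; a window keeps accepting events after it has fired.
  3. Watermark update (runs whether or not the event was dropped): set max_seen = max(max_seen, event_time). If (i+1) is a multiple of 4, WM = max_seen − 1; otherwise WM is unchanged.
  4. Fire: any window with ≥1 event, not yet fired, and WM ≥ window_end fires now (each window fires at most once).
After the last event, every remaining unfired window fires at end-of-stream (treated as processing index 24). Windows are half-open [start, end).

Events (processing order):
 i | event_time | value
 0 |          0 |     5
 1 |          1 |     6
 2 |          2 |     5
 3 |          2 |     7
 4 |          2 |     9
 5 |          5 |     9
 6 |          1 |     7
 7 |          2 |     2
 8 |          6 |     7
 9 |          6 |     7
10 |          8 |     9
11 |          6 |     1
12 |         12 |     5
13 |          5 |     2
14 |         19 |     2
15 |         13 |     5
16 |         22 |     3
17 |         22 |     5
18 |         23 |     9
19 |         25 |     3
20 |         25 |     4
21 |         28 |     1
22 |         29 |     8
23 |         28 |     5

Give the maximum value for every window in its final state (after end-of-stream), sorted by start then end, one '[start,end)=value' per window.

i=0 t=0 v=5: → [0,5); WM=−∞
i=1 t=1 v=6: → [0,5); WM=−∞
i=2 t=2 v=5: → [0,5); WM=−∞
i=3 t=2 v=7: → [0,5); WM=1
i=4 t=2 v=9: → [0,5); WM=1
i=5 t=5 v=9: → [4,9); WM=1
i=6 t=1 v=7: → [0,5); WM=1
i=7 t=2 v=2: → [0,5); WM=4
i=8 t=6 v=7: → [4,9); WM=4
i=9 t=6 v=7: → [4,9); WM=4
i=10 t=8 v=9: → [8,13),[4,9); WM=4
i=11 t=6 v=1: → [4,9); WM=7; [0,5) fires=9
i=12 t=12 v=5: → [12,17),[8,13); WM=7
i=13 t=5 v=2: → [4,9); WM=7
i=14 t=19 v=2: → [16,21); WM=7
i=15 t=13 v=5: → [12,17); WM=18; [4,9) fires=9 [8,13) fires=9 [12,17) fires=5
i=16 t=22 v=3: → [20,25); WM=18
i=17 t=22 v=5: → [20,25); WM=18
i=18 t=23 v=9: → [20,25); WM=18
i=19 t=25 v=3: → [24,29); WM=24; [16,21) fires=2
i=20 t=25 v=4: → [24,29); WM=24
i=21 t=28 v=1: → [28,33),[24,29); WM=24
i=22 t=29 v=8: → [28,33); WM=24
i=23 t=28 v=5: → [28,33),[24,29); WM=28; [20,25) fires=9

[0,5)=9 [4,9)=9 [8,13)=9 [12,17)=5 [16,21)=2 [20,25)=9 [24,29)=5 [28,33)=8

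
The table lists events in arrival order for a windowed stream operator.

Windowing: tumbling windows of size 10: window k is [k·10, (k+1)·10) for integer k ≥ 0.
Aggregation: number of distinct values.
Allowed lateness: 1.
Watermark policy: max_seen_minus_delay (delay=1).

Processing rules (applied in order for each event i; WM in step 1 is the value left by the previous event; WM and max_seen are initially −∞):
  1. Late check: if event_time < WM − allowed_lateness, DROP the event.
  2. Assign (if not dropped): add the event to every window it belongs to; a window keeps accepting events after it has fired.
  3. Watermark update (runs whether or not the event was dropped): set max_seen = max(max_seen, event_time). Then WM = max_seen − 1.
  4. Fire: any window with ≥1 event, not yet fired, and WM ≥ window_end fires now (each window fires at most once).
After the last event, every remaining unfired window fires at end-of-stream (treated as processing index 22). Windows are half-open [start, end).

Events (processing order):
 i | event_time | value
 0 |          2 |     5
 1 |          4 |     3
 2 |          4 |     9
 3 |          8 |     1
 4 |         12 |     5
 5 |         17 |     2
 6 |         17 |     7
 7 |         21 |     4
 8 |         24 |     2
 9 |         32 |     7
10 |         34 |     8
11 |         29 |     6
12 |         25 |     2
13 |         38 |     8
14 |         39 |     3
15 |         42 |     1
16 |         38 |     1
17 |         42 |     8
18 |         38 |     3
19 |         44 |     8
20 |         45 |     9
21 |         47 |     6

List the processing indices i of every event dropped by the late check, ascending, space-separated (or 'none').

11 12 16 18

i=0 t=2 v=5: → [0,10); WM=1
i=1 t=4 v=3: → [0,10); WM=3
i=2 t=4 v=9: → [0,10); WM=3
i=3 t=8 v=1: → [0,10); WM=7
i=4 t=12 v=5: → [10,20); WM=11; [0,10) fires=4
i=5 t=17 v=2: → [10,20); WM=16
i=6 t=17 v=7: → [10,20); WM=16
i=7 t=21 v=4: → [20,30); WM=20; [10,20) fires=3
i=8 t=24 v=2: → [20,30); WM=23
i=9 t=32 v=7: → [30,40); WM=31; [20,30) fires=2
i=10 t=34 v=8: → [30,40); WM=33
i=11 t=29 v=6: DROP (t<33-1); WM=33
i=12 t=25 v=2: DROP (t<33-1); WM=33
i=13 t=38 v=8: → [30,40); WM=37
i=14 t=39 v=3: → [30,40); WM=38
i=15 t=42 v=1: → [40,50); WM=41; [30,40) fires=3
i=16 t=38 v=1: DROP (t<41-1); WM=41
i=17 t=42 v=8: → [40,50); WM=41
i=18 t=38 v=3: DROP (t<41-1); WM=41
i=19 t=44 v=8: → [40,50); WM=43
i=20 t=45 v=9: → [40,50); WM=44
i=21 t=47 v=6: → [40,50); WM=46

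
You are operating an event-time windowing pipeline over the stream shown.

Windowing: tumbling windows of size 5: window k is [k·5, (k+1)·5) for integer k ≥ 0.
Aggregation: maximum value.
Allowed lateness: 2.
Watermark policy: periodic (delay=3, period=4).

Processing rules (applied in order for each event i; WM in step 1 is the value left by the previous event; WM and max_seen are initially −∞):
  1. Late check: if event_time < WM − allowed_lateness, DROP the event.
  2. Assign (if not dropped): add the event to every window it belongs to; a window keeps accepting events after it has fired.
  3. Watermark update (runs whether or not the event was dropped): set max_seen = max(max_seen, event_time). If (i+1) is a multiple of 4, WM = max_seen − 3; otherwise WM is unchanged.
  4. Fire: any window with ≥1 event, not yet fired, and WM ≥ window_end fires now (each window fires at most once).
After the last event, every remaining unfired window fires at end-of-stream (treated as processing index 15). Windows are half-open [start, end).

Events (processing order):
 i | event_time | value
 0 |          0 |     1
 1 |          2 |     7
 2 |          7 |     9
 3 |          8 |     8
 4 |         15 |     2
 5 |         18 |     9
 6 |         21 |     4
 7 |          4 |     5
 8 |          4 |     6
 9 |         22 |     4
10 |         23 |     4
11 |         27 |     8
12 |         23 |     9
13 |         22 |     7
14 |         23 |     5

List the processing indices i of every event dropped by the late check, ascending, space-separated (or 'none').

i=0 t=0 v=1: → [0,5); WM=−∞
i=1 t=2 v=7: → [0,5); WM=−∞
i=2 t=7 v=9: → [5,10); WM=−∞
i=3 t=8 v=8: → [5,10); WM=5; [0,5) fires=7
i=4 t=15 v=2: → [15,20); WM=5
i=5 t=18 v=9: → [15,20); WM=5
i=6 t=21 v=4: → [20,25); WM=5
i=7 t=4 v=5: → [0,5); WM=18; [5,10) fires=9
i=8 t=4 v=6: DROP (t<18-2); WM=18
i=9 t=22 v=4: → [20,25); WM=18
i=10 t=23 v=4: → [20,25); WM=18
i=11 t=27 v=8: → [25,30); WM=24; [15,20) fires=9
i=12 t=23 v=9: → [20,25); WM=24
i=13 t=22 v=7: → [20,25); WM=24
i=14 t=23 v=5: → [20,25); WM=24

8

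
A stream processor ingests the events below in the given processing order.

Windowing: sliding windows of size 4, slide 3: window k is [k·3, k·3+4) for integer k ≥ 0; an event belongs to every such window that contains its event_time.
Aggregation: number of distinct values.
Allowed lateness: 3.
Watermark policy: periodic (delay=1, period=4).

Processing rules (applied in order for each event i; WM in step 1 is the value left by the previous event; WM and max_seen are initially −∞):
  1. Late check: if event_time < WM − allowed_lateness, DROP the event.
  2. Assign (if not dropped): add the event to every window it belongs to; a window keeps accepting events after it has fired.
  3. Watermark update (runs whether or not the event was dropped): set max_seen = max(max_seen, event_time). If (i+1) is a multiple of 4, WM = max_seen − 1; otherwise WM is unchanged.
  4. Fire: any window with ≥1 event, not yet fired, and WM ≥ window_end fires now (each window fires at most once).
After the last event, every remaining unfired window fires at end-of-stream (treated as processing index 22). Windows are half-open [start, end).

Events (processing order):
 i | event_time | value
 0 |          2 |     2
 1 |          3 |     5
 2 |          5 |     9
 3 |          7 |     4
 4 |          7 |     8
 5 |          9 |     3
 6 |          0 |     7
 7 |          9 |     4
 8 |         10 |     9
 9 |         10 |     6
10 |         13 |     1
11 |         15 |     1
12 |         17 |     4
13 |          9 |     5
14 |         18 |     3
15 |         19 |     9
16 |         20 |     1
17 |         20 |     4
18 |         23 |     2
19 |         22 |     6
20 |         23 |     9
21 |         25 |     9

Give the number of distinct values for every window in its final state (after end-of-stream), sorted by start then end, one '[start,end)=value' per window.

i=0 t=2 v=2: → [0,4); WM=−∞
i=1 t=3 v=5: → [3,7),[0,4); WM=−∞
i=2 t=5 v=9: → [3,7); WM=−∞
i=3 t=7 v=4: → [6,10); WM=6; [0,4) fires=2
i=4 t=7 v=8: → [6,10); WM=6
i=5 t=9 v=3: → [9,13),[6,10); WM=6
i=6 t=0 v=7: DROP (t<6-3); WM=6
i=7 t=9 v=4: → [9,13),[6,10); WM=8; [3,7) fires=2
i=8 t=10 v=9: → [9,13); WM=8
i=9 t=10 v=6: → [9,13); WM=8
i=10 t=13 v=1: → [12,16); WM=8
i=11 t=15 v=1: → [15,19),[12,16); WM=14; [6,10) fires=3 [9,13) fires=4
i=12 t=17 v=4: → [15,19); WM=14
i=13 t=9 v=5: DROP (t<14-3); WM=14
i=14 t=18 v=3: → [18,22),[15,19); WM=14
i=15 t=19 v=9: → [18,22); WM=18; [12,16) fires=1
i=16 t=20 v=1: → [18,22); WM=18
i=17 t=20 v=4: → [18,22); WM=18
i=18 t=23 v=2: → [21,25); WM=18
i=19 t=22 v=6: → [21,25); WM=22; [15,19) fires=3 [18,22) fires=4
i=20 t=23 v=9: → [21,25); WM=22
i=21 t=25 v=9: → [24,28); WM=22

[0,4)=2 [3,7)=2 [6,10)=3 [9,13)=4 [12,16)=1 [15,19)=3 [18,22)=4 [21,25)=3 [24,28)=1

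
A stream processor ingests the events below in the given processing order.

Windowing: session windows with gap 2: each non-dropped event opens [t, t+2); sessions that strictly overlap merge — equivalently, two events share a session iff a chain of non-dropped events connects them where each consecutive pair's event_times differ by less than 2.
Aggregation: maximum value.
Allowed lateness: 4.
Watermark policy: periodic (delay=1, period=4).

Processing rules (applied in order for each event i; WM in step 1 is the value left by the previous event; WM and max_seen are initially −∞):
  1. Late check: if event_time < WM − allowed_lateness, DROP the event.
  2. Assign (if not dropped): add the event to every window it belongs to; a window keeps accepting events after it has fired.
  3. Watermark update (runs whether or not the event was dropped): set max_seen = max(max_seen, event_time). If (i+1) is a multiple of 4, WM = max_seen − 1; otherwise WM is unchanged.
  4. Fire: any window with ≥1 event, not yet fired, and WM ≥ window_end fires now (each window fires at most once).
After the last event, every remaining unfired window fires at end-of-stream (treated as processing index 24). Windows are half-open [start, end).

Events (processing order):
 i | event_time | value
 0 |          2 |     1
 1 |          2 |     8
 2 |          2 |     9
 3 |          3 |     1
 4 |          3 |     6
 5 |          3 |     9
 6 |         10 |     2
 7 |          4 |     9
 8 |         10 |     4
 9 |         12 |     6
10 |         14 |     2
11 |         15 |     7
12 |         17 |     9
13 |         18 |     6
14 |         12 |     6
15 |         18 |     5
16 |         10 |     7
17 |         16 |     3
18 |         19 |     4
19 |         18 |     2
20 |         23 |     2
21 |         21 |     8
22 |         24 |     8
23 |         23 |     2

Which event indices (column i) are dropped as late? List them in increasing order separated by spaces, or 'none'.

i=0 t=2 v=1: → [2,4); WM=−∞
i=1 t=2 v=8: → [2,4); WM=−∞
i=2 t=2 v=9: → [2,4); WM=−∞
i=3 t=3 v=1: → [2,5); WM=2
i=4 t=3 v=6: → [2,5); WM=2
i=5 t=3 v=9: → [2,5); WM=2
i=6 t=10 v=2: → [10,12); WM=2
i=7 t=4 v=9: → [2,6); WM=9
i=8 t=10 v=4: → [10,12); WM=9
i=9 t=12 v=6: → [12,14); WM=9
i=10 t=14 v=2: → [14,16); WM=9
i=11 t=15 v=7: → [14,17); WM=14
i=12 t=17 v=9: → [17,19); WM=14
i=13 t=18 v=6: → [17,20); WM=14
i=14 t=12 v=6: → [12,14); WM=14
i=15 t=18 v=5: → [17,20); WM=17
i=16 t=10 v=7: DROP (t<17-4); WM=17
i=17 t=16 v=3: → [14,20); WM=17
i=18 t=19 v=4: → [14,21); WM=17
i=19 t=18 v=2: → [14,21); WM=18
i=20 t=23 v=2: → [23,25); WM=18
i=21 t=21 v=8: → [21,23); WM=18
i=22 t=24 v=8: → [23,26); WM=18
i=23 t=23 v=2: → [23,26); WM=23

16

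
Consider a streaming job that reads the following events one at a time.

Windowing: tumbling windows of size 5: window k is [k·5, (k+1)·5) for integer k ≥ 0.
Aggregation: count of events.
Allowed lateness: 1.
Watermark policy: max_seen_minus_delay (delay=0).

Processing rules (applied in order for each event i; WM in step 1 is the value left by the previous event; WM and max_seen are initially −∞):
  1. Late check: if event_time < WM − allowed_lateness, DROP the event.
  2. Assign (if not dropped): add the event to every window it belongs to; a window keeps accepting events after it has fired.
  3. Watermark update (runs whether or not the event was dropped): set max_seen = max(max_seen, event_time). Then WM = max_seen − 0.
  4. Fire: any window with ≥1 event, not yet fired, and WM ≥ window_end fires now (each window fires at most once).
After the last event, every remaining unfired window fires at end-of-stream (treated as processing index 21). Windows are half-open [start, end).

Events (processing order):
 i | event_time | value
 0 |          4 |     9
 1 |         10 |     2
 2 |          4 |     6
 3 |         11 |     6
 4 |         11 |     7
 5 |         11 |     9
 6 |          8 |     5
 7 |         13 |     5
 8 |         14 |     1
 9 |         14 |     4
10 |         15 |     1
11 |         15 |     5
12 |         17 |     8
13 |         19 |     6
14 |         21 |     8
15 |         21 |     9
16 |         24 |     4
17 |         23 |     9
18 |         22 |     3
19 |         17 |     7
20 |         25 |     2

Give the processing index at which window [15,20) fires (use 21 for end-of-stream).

i=0 t=4 v=9: → [0,5); WM=4
i=1 t=10 v=2: → [10,15); WM=10; [0,5) fires=1
i=2 t=4 v=6: DROP (t<10-1); WM=10
i=3 t=11 v=6: → [10,15); WM=11
i=4 t=11 v=7: → [10,15); WM=11
i=5 t=11 v=9: → [10,15); WM=11
i=6 t=8 v=5: DROP (t<11-1); WM=11
i=7 t=13 v=5: → [10,15); WM=13
i=8 t=14 v=1: → [10,15); WM=14
i=9 t=14 v=4: → [10,15); WM=14
i=10 t=15 v=1: → [15,20); WM=15; [10,15) fires=7
i=11 t=15 v=5: → [15,20); WM=15
i=12 t=17 v=8: → [15,20); WM=17
i=13 t=19 v=6: → [15,20); WM=19
i=14 t=21 v=8: → [20,25); WM=21; [15,20) fires=4
i=15 t=21 v=9: → [20,25); WM=21
i=16 t=24 v=4: → [20,25); WM=24
i=17 t=23 v=9: → [20,25); WM=24
i=18 t=22 v=3: DROP (t<24-1); WM=24
i=19 t=17 v=7: DROP (t<24-1); WM=24
i=20 t=25 v=2: → [25,30); WM=25; [20,25) fires=4

14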